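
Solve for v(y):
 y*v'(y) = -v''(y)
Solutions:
 v(y) = C1 + C2*erf(sqrt(2)*y/2)


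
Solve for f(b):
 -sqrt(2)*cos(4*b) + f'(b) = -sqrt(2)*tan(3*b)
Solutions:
 f(b) = C1 + sqrt(2)*log(cos(3*b))/3 + sqrt(2)*sin(4*b)/4


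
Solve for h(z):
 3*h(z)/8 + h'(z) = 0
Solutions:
 h(z) = C1*exp(-3*z/8)


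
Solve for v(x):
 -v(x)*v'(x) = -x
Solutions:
 v(x) = -sqrt(C1 + x^2)
 v(x) = sqrt(C1 + x^2)


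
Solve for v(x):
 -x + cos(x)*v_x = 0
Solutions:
 v(x) = C1 + Integral(x/cos(x), x)


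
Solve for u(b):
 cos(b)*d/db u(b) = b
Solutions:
 u(b) = C1 + Integral(b/cos(b), b)


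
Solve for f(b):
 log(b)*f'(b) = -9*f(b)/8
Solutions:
 f(b) = C1*exp(-9*li(b)/8)


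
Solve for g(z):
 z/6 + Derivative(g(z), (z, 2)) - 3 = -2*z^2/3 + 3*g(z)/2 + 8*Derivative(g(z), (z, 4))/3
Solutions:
 g(z) = 4*z^2/9 + z/9 + (C1*sin(sqrt(3)*z*sin(atan(sqrt(15))/2)/2) + C2*cos(sqrt(3)*z*sin(atan(sqrt(15))/2)/2))*exp(-sqrt(3)*z*cos(atan(sqrt(15))/2)/2) + (C3*sin(sqrt(3)*z*sin(atan(sqrt(15))/2)/2) + C4*cos(sqrt(3)*z*sin(atan(sqrt(15))/2)/2))*exp(sqrt(3)*z*cos(atan(sqrt(15))/2)/2) - 38/27


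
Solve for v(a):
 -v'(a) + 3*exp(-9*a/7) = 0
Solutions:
 v(a) = C1 - 7*exp(-9*a/7)/3


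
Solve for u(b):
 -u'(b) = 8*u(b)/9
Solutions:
 u(b) = C1*exp(-8*b/9)


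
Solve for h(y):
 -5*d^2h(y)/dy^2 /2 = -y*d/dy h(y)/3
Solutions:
 h(y) = C1 + C2*erfi(sqrt(15)*y/15)


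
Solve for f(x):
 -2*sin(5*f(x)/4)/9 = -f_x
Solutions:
 -2*x/9 + 2*log(cos(5*f(x)/4) - 1)/5 - 2*log(cos(5*f(x)/4) + 1)/5 = C1


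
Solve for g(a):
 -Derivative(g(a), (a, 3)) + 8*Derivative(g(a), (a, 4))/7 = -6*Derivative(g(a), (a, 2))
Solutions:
 g(a) = C1 + C2*a + (C3*sin(sqrt(1295)*a/16) + C4*cos(sqrt(1295)*a/16))*exp(7*a/16)


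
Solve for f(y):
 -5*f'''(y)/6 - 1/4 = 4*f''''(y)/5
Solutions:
 f(y) = C1 + C2*y + C3*y^2 + C4*exp(-25*y/24) - y^3/20


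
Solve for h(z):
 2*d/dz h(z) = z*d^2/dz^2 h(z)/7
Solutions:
 h(z) = C1 + C2*z^15


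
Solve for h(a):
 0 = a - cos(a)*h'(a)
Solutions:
 h(a) = C1 + Integral(a/cos(a), a)


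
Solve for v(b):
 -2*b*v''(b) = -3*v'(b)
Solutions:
 v(b) = C1 + C2*b^(5/2)


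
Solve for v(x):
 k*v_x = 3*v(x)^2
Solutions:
 v(x) = -k/(C1*k + 3*x)


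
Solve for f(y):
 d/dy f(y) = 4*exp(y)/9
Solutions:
 f(y) = C1 + 4*exp(y)/9


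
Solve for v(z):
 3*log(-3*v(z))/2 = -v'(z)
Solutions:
 2*Integral(1/(log(-_y) + log(3)), (_y, v(z)))/3 = C1 - z


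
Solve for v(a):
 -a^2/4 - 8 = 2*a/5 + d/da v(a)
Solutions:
 v(a) = C1 - a^3/12 - a^2/5 - 8*a


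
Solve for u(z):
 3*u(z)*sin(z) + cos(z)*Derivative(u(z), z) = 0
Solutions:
 u(z) = C1*cos(z)^3


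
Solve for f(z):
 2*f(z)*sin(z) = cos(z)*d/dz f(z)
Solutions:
 f(z) = C1/cos(z)^2


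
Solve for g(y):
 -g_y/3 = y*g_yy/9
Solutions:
 g(y) = C1 + C2/y^2


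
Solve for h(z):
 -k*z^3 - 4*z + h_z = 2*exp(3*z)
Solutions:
 h(z) = C1 + k*z^4/4 + 2*z^2 + 2*exp(3*z)/3


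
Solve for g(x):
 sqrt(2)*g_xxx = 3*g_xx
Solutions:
 g(x) = C1 + C2*x + C3*exp(3*sqrt(2)*x/2)


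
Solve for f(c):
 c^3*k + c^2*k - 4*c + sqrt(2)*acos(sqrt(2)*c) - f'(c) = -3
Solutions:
 f(c) = C1 + c^4*k/4 + c^3*k/3 - 2*c^2 + 3*c + sqrt(2)*(c*acos(sqrt(2)*c) - sqrt(2)*sqrt(1 - 2*c^2)/2)


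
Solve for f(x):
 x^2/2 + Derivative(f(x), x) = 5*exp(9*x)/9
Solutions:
 f(x) = C1 - x^3/6 + 5*exp(9*x)/81


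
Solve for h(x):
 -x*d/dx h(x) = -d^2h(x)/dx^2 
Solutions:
 h(x) = C1 + C2*erfi(sqrt(2)*x/2)


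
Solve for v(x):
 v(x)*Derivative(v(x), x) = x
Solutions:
 v(x) = -sqrt(C1 + x^2)
 v(x) = sqrt(C1 + x^2)


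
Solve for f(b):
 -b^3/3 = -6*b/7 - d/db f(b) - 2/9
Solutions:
 f(b) = C1 + b^4/12 - 3*b^2/7 - 2*b/9


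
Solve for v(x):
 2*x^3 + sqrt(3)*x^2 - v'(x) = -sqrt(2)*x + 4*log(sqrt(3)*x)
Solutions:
 v(x) = C1 + x^4/2 + sqrt(3)*x^3/3 + sqrt(2)*x^2/2 - 4*x*log(x) - x*log(9) + 4*x


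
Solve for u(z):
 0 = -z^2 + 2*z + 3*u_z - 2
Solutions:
 u(z) = C1 + z^3/9 - z^2/3 + 2*z/3


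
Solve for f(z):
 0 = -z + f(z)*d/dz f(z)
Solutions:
 f(z) = -sqrt(C1 + z^2)
 f(z) = sqrt(C1 + z^2)


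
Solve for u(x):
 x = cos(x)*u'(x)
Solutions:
 u(x) = C1 + Integral(x/cos(x), x)


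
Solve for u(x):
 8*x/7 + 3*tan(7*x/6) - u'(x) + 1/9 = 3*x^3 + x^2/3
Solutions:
 u(x) = C1 - 3*x^4/4 - x^3/9 + 4*x^2/7 + x/9 - 18*log(cos(7*x/6))/7


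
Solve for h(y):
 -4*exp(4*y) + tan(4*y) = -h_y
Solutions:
 h(y) = C1 + exp(4*y) + log(cos(4*y))/4


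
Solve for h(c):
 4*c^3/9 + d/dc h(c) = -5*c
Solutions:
 h(c) = C1 - c^4/9 - 5*c^2/2


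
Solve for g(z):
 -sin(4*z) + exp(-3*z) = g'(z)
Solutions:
 g(z) = C1 + cos(4*z)/4 - exp(-3*z)/3


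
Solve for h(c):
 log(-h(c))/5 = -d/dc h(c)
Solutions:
 -li(-h(c)) = C1 - c/5


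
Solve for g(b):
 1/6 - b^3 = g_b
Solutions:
 g(b) = C1 - b^4/4 + b/6


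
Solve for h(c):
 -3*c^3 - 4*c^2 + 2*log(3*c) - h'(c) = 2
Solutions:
 h(c) = C1 - 3*c^4/4 - 4*c^3/3 + 2*c*log(c) - 4*c + 2*c*log(3)


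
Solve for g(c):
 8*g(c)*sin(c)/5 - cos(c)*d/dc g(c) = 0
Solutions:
 g(c) = C1/cos(c)^(8/5)


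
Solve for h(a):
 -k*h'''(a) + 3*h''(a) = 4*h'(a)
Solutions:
 h(a) = C1 + C2*exp(a*(3 - sqrt(9 - 16*k))/(2*k)) + C3*exp(a*(sqrt(9 - 16*k) + 3)/(2*k))


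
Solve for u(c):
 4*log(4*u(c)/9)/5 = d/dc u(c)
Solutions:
 -5*Integral(1/(log(_y) - 2*log(3) + 2*log(2)), (_y, u(c)))/4 = C1 - c


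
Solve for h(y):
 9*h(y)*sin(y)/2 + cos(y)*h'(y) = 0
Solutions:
 h(y) = C1*cos(y)^(9/2)


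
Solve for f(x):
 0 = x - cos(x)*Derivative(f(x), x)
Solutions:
 f(x) = C1 + Integral(x/cos(x), x)


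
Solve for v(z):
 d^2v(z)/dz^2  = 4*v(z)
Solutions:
 v(z) = C1*exp(-2*z) + C2*exp(2*z)


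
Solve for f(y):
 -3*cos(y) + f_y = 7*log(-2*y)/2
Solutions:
 f(y) = C1 + 7*y*log(-y)/2 - 7*y/2 + 7*y*log(2)/2 + 3*sin(y)


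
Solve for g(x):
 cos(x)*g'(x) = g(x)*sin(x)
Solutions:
 g(x) = C1/cos(x)


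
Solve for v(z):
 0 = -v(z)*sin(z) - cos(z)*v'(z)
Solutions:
 v(z) = C1*cos(z)


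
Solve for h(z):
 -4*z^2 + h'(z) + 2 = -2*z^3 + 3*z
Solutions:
 h(z) = C1 - z^4/2 + 4*z^3/3 + 3*z^2/2 - 2*z


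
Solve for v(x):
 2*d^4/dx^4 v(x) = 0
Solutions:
 v(x) = C1 + C2*x + C3*x^2 + C4*x^3


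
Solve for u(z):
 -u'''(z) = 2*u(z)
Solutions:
 u(z) = C3*exp(-2^(1/3)*z) + (C1*sin(2^(1/3)*sqrt(3)*z/2) + C2*cos(2^(1/3)*sqrt(3)*z/2))*exp(2^(1/3)*z/2)


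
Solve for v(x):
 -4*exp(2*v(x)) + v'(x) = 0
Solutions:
 v(x) = log(-sqrt(-1/(C1 + 4*x))) - log(2)/2
 v(x) = log(-1/(C1 + 4*x))/2 - log(2)/2


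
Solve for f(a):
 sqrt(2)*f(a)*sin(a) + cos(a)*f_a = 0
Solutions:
 f(a) = C1*cos(a)^(sqrt(2))


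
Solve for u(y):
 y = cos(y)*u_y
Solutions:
 u(y) = C1 + Integral(y/cos(y), y)


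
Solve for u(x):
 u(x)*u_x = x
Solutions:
 u(x) = -sqrt(C1 + x^2)
 u(x) = sqrt(C1 + x^2)


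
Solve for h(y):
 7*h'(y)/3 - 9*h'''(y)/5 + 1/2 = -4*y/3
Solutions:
 h(y) = C1 + C2*exp(-sqrt(105)*y/9) + C3*exp(sqrt(105)*y/9) - 2*y^2/7 - 3*y/14


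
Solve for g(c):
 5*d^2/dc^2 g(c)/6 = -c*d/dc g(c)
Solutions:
 g(c) = C1 + C2*erf(sqrt(15)*c/5)


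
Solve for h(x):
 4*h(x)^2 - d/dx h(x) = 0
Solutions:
 h(x) = -1/(C1 + 4*x)


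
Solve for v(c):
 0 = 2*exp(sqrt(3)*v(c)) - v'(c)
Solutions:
 v(c) = sqrt(3)*(2*log(-1/(C1 + 2*c)) - log(3))/6


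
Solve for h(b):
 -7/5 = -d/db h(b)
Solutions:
 h(b) = C1 + 7*b/5


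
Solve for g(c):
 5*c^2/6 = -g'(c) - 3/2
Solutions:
 g(c) = C1 - 5*c^3/18 - 3*c/2


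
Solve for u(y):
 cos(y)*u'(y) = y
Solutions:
 u(y) = C1 + Integral(y/cos(y), y)


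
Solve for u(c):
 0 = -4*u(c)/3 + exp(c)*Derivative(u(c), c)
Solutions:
 u(c) = C1*exp(-4*exp(-c)/3)


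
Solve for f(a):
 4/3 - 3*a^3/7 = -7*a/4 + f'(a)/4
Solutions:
 f(a) = C1 - 3*a^4/7 + 7*a^2/2 + 16*a/3


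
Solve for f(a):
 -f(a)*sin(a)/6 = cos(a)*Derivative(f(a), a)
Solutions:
 f(a) = C1*cos(a)^(1/6)


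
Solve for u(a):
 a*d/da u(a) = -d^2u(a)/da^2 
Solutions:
 u(a) = C1 + C2*erf(sqrt(2)*a/2)


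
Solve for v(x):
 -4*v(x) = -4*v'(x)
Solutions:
 v(x) = C1*exp(x)


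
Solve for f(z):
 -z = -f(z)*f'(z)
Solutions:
 f(z) = -sqrt(C1 + z^2)
 f(z) = sqrt(C1 + z^2)


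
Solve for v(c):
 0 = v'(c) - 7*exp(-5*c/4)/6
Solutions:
 v(c) = C1 - 14*exp(-5*c/4)/15


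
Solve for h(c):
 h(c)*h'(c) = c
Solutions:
 h(c) = -sqrt(C1 + c^2)
 h(c) = sqrt(C1 + c^2)


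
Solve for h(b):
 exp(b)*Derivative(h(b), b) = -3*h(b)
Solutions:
 h(b) = C1*exp(3*exp(-b))


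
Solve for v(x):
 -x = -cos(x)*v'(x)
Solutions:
 v(x) = C1 + Integral(x/cos(x), x)


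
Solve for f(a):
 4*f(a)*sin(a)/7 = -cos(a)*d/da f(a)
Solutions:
 f(a) = C1*cos(a)^(4/7)


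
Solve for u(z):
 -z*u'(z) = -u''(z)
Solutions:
 u(z) = C1 + C2*erfi(sqrt(2)*z/2)


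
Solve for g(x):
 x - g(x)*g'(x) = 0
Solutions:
 g(x) = -sqrt(C1 + x^2)
 g(x) = sqrt(C1 + x^2)


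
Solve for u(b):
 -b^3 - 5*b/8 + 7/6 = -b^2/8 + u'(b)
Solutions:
 u(b) = C1 - b^4/4 + b^3/24 - 5*b^2/16 + 7*b/6


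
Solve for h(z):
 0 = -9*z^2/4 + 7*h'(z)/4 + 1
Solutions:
 h(z) = C1 + 3*z^3/7 - 4*z/7


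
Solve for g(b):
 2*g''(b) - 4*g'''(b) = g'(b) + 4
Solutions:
 g(b) = C1 - 4*b + (C2*sin(sqrt(3)*b/4) + C3*cos(sqrt(3)*b/4))*exp(b/4)


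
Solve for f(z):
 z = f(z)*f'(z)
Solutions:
 f(z) = -sqrt(C1 + z^2)
 f(z) = sqrt(C1 + z^2)


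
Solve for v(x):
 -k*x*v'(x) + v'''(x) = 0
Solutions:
 v(x) = C1 + Integral(C2*airyai(k^(1/3)*x) + C3*airybi(k^(1/3)*x), x)


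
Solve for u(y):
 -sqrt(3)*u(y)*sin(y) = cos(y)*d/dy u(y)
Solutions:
 u(y) = C1*cos(y)^(sqrt(3))


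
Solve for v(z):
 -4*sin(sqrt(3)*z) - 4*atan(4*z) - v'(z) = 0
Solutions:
 v(z) = C1 - 4*z*atan(4*z) + log(16*z^2 + 1)/2 + 4*sqrt(3)*cos(sqrt(3)*z)/3


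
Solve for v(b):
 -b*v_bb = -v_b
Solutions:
 v(b) = C1 + C2*b^2


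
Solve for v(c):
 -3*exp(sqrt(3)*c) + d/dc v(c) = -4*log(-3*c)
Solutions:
 v(c) = C1 - 4*c*log(-c) + 4*c*(1 - log(3)) + sqrt(3)*exp(sqrt(3)*c)


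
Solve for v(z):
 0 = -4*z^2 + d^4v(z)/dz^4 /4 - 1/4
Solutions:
 v(z) = C1 + C2*z + C3*z^2 + C4*z^3 + 2*z^6/45 + z^4/24


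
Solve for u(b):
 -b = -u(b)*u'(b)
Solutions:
 u(b) = -sqrt(C1 + b^2)
 u(b) = sqrt(C1 + b^2)


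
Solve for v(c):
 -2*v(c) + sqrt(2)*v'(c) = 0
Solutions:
 v(c) = C1*exp(sqrt(2)*c)


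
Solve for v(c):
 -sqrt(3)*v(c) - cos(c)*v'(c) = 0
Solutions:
 v(c) = C1*(sin(c) - 1)^(sqrt(3)/2)/(sin(c) + 1)^(sqrt(3)/2)


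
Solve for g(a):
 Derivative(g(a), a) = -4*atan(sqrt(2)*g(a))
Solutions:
 Integral(1/atan(sqrt(2)*_y), (_y, g(a))) = C1 - 4*a


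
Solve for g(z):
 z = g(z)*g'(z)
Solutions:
 g(z) = -sqrt(C1 + z^2)
 g(z) = sqrt(C1 + z^2)


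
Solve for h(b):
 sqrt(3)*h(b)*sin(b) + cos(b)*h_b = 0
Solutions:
 h(b) = C1*cos(b)^(sqrt(3))


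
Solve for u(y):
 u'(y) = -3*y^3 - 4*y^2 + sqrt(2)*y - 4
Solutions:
 u(y) = C1 - 3*y^4/4 - 4*y^3/3 + sqrt(2)*y^2/2 - 4*y


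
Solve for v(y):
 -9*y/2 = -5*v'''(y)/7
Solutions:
 v(y) = C1 + C2*y + C3*y^2 + 21*y^4/80


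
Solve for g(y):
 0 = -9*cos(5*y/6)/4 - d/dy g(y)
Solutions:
 g(y) = C1 - 27*sin(5*y/6)/10


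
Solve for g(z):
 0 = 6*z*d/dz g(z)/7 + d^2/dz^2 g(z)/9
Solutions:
 g(z) = C1 + C2*erf(3*sqrt(21)*z/7)


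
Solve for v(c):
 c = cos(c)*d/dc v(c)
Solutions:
 v(c) = C1 + Integral(c/cos(c), c)


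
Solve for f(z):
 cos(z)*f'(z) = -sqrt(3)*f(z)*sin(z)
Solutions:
 f(z) = C1*cos(z)^(sqrt(3))


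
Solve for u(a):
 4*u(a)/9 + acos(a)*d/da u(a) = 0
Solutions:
 u(a) = C1*exp(-4*Integral(1/acos(a), a)/9)


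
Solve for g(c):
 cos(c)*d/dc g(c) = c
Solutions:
 g(c) = C1 + Integral(c/cos(c), c)


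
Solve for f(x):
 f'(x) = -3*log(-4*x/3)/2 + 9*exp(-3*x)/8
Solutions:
 f(x) = C1 - 3*x*log(-x)/2 + x*(-3*log(2) + 3/2 + 3*log(3)/2) - 3*exp(-3*x)/8


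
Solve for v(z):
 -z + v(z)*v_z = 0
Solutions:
 v(z) = -sqrt(C1 + z^2)
 v(z) = sqrt(C1 + z^2)


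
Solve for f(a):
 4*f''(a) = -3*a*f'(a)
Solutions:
 f(a) = C1 + C2*erf(sqrt(6)*a/4)


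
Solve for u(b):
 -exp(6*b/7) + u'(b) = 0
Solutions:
 u(b) = C1 + 7*exp(6*b/7)/6


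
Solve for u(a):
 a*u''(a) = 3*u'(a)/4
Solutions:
 u(a) = C1 + C2*a^(7/4)


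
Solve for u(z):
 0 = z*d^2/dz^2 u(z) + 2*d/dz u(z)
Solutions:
 u(z) = C1 + C2/z


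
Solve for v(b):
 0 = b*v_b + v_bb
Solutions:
 v(b) = C1 + C2*erf(sqrt(2)*b/2)


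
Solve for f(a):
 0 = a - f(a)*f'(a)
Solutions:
 f(a) = -sqrt(C1 + a^2)
 f(a) = sqrt(C1 + a^2)


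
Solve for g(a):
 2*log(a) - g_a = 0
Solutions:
 g(a) = C1 + 2*a*log(a) - 2*a


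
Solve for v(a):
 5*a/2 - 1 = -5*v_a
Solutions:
 v(a) = C1 - a^2/4 + a/5


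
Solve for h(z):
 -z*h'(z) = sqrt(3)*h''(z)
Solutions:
 h(z) = C1 + C2*erf(sqrt(2)*3^(3/4)*z/6)


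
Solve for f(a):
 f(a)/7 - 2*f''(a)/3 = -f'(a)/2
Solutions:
 f(a) = C1*exp(a*(21 - sqrt(1113))/56) + C2*exp(a*(21 + sqrt(1113))/56)


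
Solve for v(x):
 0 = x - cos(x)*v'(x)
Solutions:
 v(x) = C1 + Integral(x/cos(x), x)


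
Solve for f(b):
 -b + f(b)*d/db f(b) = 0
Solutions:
 f(b) = -sqrt(C1 + b^2)
 f(b) = sqrt(C1 + b^2)


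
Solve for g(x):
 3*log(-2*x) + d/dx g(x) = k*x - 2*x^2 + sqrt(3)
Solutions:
 g(x) = C1 + k*x^2/2 - 2*x^3/3 - 3*x*log(-x) + x*(-3*log(2) + sqrt(3) + 3)


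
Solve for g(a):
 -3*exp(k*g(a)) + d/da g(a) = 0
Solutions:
 g(a) = Piecewise((log(-1/(C1*k + 3*a*k))/k, Ne(k, 0)), (nan, True))
 g(a) = Piecewise((C1 + 3*a, Eq(k, 0)), (nan, True))


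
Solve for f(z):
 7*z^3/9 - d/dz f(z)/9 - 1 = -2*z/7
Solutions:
 f(z) = C1 + 7*z^4/4 + 9*z^2/7 - 9*z


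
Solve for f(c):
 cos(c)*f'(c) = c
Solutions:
 f(c) = C1 + Integral(c/cos(c), c)


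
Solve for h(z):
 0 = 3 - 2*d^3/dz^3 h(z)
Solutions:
 h(z) = C1 + C2*z + C3*z^2 + z^3/4


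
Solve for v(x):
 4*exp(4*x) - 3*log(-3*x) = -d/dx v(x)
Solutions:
 v(x) = C1 + 3*x*log(-x) + 3*x*(-1 + log(3)) - exp(4*x)


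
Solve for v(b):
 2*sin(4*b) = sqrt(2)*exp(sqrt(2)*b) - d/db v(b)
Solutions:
 v(b) = C1 + exp(sqrt(2)*b) + cos(4*b)/2


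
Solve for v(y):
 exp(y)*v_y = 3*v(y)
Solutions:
 v(y) = C1*exp(-3*exp(-y))


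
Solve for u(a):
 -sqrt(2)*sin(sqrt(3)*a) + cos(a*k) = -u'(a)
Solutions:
 u(a) = C1 - sqrt(6)*cos(sqrt(3)*a)/3 - sin(a*k)/k


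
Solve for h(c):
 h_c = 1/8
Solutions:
 h(c) = C1 + c/8


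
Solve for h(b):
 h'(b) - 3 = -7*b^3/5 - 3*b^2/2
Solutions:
 h(b) = C1 - 7*b^4/20 - b^3/2 + 3*b


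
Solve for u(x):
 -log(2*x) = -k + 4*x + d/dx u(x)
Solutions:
 u(x) = C1 + k*x - 2*x^2 - x*log(x) - x*log(2) + x


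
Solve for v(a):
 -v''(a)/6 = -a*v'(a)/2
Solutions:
 v(a) = C1 + C2*erfi(sqrt(6)*a/2)


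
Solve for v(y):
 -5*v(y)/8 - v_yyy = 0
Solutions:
 v(y) = C3*exp(-5^(1/3)*y/2) + (C1*sin(sqrt(3)*5^(1/3)*y/4) + C2*cos(sqrt(3)*5^(1/3)*y/4))*exp(5^(1/3)*y/4)


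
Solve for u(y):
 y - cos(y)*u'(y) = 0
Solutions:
 u(y) = C1 + Integral(y/cos(y), y)


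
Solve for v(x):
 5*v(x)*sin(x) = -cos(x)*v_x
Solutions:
 v(x) = C1*cos(x)^5


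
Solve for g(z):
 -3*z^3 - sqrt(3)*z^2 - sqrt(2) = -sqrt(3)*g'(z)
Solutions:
 g(z) = C1 + sqrt(3)*z^4/4 + z^3/3 + sqrt(6)*z/3


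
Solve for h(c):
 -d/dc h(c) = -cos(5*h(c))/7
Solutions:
 -c/7 - log(sin(5*h(c)) - 1)/10 + log(sin(5*h(c)) + 1)/10 = C1


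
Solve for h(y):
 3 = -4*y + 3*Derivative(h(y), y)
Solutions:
 h(y) = C1 + 2*y^2/3 + y


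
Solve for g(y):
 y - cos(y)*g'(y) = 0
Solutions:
 g(y) = C1 + Integral(y/cos(y), y)


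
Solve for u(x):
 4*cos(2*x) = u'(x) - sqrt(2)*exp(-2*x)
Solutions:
 u(x) = C1 + 2*sin(2*x) - sqrt(2)*exp(-2*x)/2


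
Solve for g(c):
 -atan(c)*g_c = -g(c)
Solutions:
 g(c) = C1*exp(Integral(1/atan(c), c))


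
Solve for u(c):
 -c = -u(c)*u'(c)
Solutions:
 u(c) = -sqrt(C1 + c^2)
 u(c) = sqrt(C1 + c^2)


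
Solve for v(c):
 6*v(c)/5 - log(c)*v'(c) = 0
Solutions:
 v(c) = C1*exp(6*li(c)/5)


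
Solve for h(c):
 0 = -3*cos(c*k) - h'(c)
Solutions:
 h(c) = C1 - 3*sin(c*k)/k


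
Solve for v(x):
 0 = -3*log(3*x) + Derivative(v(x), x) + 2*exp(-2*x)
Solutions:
 v(x) = C1 + 3*x*log(x) + 3*x*(-1 + log(3)) + exp(-2*x)


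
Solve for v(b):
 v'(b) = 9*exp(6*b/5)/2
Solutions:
 v(b) = C1 + 15*exp(6*b/5)/4


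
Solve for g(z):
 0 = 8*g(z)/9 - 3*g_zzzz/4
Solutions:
 g(z) = C1*exp(-2*6^(1/4)*z/3) + C2*exp(2*6^(1/4)*z/3) + C3*sin(2*6^(1/4)*z/3) + C4*cos(2*6^(1/4)*z/3)


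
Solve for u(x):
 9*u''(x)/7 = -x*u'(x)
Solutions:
 u(x) = C1 + C2*erf(sqrt(14)*x/6)


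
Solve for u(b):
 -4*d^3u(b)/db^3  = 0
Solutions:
 u(b) = C1 + C2*b + C3*b^2


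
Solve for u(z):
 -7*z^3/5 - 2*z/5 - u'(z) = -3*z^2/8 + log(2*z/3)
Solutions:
 u(z) = C1 - 7*z^4/20 + z^3/8 - z^2/5 - z*log(z) + z*log(3/2) + z


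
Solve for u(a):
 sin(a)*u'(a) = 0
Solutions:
 u(a) = C1


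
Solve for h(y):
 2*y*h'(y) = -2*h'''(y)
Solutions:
 h(y) = C1 + Integral(C2*airyai(-y) + C3*airybi(-y), y)


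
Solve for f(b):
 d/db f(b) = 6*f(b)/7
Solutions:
 f(b) = C1*exp(6*b/7)


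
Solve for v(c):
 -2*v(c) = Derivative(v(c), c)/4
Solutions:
 v(c) = C1*exp(-8*c)


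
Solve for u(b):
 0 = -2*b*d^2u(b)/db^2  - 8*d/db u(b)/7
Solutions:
 u(b) = C1 + C2*b^(3/7)


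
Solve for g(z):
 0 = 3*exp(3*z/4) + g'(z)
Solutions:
 g(z) = C1 - 4*exp(3*z/4)


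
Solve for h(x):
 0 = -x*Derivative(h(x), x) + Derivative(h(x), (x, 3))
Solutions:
 h(x) = C1 + Integral(C2*airyai(x) + C3*airybi(x), x)


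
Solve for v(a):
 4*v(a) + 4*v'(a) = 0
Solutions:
 v(a) = C1*exp(-a)


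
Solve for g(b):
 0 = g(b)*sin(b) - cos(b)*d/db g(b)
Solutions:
 g(b) = C1/cos(b)


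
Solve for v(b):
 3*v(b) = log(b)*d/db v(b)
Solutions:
 v(b) = C1*exp(3*li(b))


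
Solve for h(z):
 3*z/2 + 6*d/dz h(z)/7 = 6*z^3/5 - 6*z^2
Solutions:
 h(z) = C1 + 7*z^4/20 - 7*z^3/3 - 7*z^2/8


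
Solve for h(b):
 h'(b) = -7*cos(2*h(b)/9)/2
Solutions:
 7*b/2 - 9*log(sin(2*h(b)/9) - 1)/4 + 9*log(sin(2*h(b)/9) + 1)/4 = C1


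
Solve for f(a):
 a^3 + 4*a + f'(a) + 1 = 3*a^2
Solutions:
 f(a) = C1 - a^4/4 + a^3 - 2*a^2 - a


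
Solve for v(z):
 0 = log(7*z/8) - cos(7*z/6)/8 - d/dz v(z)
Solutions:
 v(z) = C1 + z*log(z) - 3*z*log(2) - z + z*log(7) - 3*sin(7*z/6)/28


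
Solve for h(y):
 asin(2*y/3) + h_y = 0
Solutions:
 h(y) = C1 - y*asin(2*y/3) - sqrt(9 - 4*y^2)/2


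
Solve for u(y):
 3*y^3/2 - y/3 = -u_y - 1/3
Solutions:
 u(y) = C1 - 3*y^4/8 + y^2/6 - y/3


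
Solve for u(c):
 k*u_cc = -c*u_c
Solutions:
 u(c) = C1 + C2*sqrt(k)*erf(sqrt(2)*c*sqrt(1/k)/2)


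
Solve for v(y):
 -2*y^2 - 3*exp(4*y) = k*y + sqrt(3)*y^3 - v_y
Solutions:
 v(y) = C1 + k*y^2/2 + sqrt(3)*y^4/4 + 2*y^3/3 + 3*exp(4*y)/4


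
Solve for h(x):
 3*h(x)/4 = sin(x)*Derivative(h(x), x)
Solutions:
 h(x) = C1*(cos(x) - 1)^(3/8)/(cos(x) + 1)^(3/8)


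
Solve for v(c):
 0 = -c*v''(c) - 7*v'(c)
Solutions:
 v(c) = C1 + C2/c^6


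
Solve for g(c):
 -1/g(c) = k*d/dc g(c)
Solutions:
 g(c) = -sqrt(C1 - 2*c/k)
 g(c) = sqrt(C1 - 2*c/k)


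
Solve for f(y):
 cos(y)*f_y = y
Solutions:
 f(y) = C1 + Integral(y/cos(y), y)


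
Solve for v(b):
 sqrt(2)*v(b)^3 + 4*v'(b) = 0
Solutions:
 v(b) = -sqrt(2)*sqrt(-1/(C1 - sqrt(2)*b))
 v(b) = sqrt(2)*sqrt(-1/(C1 - sqrt(2)*b))


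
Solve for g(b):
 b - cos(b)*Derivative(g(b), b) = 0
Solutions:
 g(b) = C1 + Integral(b/cos(b), b)


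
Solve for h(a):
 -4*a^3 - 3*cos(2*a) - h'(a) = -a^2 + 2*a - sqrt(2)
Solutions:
 h(a) = C1 - a^4 + a^3/3 - a^2 + sqrt(2)*a - 3*sin(2*a)/2


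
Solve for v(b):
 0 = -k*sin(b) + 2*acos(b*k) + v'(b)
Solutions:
 v(b) = C1 - k*cos(b) - 2*Piecewise((b*acos(b*k) - sqrt(-b^2*k^2 + 1)/k, Ne(k, 0)), (pi*b/2, True))


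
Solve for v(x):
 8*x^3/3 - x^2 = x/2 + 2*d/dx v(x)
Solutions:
 v(x) = C1 + x^4/3 - x^3/6 - x^2/8


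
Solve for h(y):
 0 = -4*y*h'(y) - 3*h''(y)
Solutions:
 h(y) = C1 + C2*erf(sqrt(6)*y/3)


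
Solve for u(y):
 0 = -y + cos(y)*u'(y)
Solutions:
 u(y) = C1 + Integral(y/cos(y), y)


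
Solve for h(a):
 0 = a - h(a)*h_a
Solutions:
 h(a) = -sqrt(C1 + a^2)
 h(a) = sqrt(C1 + a^2)


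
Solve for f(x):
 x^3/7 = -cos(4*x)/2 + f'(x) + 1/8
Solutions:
 f(x) = C1 + x^4/28 - x/8 + sin(4*x)/8


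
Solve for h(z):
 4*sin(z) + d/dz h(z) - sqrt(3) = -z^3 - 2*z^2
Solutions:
 h(z) = C1 - z^4/4 - 2*z^3/3 + sqrt(3)*z + 4*cos(z)


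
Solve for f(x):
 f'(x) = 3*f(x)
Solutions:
 f(x) = C1*exp(3*x)


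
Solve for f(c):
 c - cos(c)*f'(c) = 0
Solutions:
 f(c) = C1 + Integral(c/cos(c), c)


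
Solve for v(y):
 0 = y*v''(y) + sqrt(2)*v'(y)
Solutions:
 v(y) = C1 + C2*y^(1 - sqrt(2))


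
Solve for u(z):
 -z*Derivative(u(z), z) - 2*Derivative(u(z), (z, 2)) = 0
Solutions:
 u(z) = C1 + C2*erf(z/2)


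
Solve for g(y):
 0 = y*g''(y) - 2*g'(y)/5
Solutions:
 g(y) = C1 + C2*y^(7/5)


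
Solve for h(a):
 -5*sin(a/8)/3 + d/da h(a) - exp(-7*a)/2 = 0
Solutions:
 h(a) = C1 - 40*cos(a/8)/3 - exp(-7*a)/14


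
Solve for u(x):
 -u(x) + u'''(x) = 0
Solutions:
 u(x) = C3*exp(x) + (C1*sin(sqrt(3)*x/2) + C2*cos(sqrt(3)*x/2))*exp(-x/2)


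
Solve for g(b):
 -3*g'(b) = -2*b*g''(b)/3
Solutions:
 g(b) = C1 + C2*b^(11/2)


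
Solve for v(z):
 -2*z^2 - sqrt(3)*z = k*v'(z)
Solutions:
 v(z) = C1 - 2*z^3/(3*k) - sqrt(3)*z^2/(2*k)


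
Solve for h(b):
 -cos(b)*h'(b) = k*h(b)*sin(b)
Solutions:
 h(b) = C1*exp(k*log(cos(b)))


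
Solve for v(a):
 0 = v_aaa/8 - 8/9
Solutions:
 v(a) = C1 + C2*a + C3*a^2 + 32*a^3/27


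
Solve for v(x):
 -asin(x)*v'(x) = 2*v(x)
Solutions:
 v(x) = C1*exp(-2*Integral(1/asin(x), x))


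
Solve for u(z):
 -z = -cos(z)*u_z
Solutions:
 u(z) = C1 + Integral(z/cos(z), z)


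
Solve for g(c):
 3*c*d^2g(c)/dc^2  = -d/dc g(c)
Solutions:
 g(c) = C1 + C2*c^(2/3)


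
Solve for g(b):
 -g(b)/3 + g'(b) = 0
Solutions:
 g(b) = C1*exp(b/3)


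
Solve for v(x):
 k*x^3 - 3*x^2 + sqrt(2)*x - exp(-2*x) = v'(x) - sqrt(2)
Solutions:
 v(x) = C1 + k*x^4/4 - x^3 + sqrt(2)*x^2/2 + sqrt(2)*x + exp(-2*x)/2


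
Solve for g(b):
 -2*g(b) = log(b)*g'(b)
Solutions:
 g(b) = C1*exp(-2*li(b))


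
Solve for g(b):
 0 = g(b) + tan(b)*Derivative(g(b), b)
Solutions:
 g(b) = C1/sin(b)


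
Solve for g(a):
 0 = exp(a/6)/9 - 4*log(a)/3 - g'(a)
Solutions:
 g(a) = C1 - 4*a*log(a)/3 + 4*a/3 + 2*exp(a/6)/3


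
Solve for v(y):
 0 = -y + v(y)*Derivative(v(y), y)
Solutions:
 v(y) = -sqrt(C1 + y^2)
 v(y) = sqrt(C1 + y^2)


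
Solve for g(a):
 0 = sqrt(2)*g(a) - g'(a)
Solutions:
 g(a) = C1*exp(sqrt(2)*a)


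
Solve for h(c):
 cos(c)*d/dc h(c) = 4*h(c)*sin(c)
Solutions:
 h(c) = C1/cos(c)^4


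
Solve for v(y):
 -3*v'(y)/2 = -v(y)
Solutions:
 v(y) = C1*exp(2*y/3)


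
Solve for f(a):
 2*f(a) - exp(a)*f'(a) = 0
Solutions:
 f(a) = C1*exp(-2*exp(-a))


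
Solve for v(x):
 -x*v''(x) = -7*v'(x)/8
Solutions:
 v(x) = C1 + C2*x^(15/8)


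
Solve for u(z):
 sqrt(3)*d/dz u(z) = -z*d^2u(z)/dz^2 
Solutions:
 u(z) = C1 + C2*z^(1 - sqrt(3))


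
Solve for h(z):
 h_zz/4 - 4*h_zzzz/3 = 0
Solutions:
 h(z) = C1 + C2*z + C3*exp(-sqrt(3)*z/4) + C4*exp(sqrt(3)*z/4)


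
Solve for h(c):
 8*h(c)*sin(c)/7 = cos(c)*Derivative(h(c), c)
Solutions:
 h(c) = C1/cos(c)^(8/7)


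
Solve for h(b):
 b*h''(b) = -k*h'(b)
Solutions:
 h(b) = C1 + b^(1 - re(k))*(C2*sin(log(b)*Abs(im(k))) + C3*cos(log(b)*im(k)))


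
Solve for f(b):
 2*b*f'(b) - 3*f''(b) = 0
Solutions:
 f(b) = C1 + C2*erfi(sqrt(3)*b/3)


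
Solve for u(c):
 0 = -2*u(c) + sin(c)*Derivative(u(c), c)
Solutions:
 u(c) = C1*(cos(c) - 1)/(cos(c) + 1)


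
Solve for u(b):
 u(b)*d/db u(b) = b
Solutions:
 u(b) = -sqrt(C1 + b^2)
 u(b) = sqrt(C1 + b^2)


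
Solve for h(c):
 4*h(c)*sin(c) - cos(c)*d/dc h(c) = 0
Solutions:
 h(c) = C1/cos(c)^4


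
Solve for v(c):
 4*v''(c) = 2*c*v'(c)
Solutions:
 v(c) = C1 + C2*erfi(c/2)


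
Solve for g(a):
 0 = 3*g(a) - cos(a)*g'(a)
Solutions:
 g(a) = C1*(sin(a) + 1)^(3/2)/(sin(a) - 1)^(3/2)


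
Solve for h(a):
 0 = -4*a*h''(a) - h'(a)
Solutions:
 h(a) = C1 + C2*a^(3/4)


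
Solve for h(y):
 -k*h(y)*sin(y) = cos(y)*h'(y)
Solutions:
 h(y) = C1*exp(k*log(cos(y)))


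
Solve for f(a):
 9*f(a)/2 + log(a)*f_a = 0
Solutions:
 f(a) = C1*exp(-9*li(a)/2)


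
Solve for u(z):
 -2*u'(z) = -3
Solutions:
 u(z) = C1 + 3*z/2


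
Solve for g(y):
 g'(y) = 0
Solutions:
 g(y) = C1


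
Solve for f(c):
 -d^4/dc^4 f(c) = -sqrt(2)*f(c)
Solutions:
 f(c) = C1*exp(-2^(1/8)*c) + C2*exp(2^(1/8)*c) + C3*sin(2^(1/8)*c) + C4*cos(2^(1/8)*c)


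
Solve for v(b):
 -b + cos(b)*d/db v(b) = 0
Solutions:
 v(b) = C1 + Integral(b/cos(b), b)


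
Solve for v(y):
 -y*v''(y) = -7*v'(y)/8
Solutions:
 v(y) = C1 + C2*y^(15/8)


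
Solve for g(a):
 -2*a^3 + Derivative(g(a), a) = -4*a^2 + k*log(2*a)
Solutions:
 g(a) = C1 + a^4/2 - 4*a^3/3 + a*k*log(a) - a*k + a*k*log(2)


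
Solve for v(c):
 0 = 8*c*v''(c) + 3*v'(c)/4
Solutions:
 v(c) = C1 + C2*c^(29/32)


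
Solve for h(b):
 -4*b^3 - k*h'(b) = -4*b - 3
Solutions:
 h(b) = C1 - b^4/k + 2*b^2/k + 3*b/k


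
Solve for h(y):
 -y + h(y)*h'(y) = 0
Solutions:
 h(y) = -sqrt(C1 + y^2)
 h(y) = sqrt(C1 + y^2)


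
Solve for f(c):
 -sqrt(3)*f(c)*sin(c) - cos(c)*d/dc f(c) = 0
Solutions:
 f(c) = C1*cos(c)^(sqrt(3))


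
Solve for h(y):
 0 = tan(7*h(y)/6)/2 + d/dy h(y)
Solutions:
 h(y) = -6*asin(C1*exp(-7*y/12))/7 + 6*pi/7
 h(y) = 6*asin(C1*exp(-7*y/12))/7


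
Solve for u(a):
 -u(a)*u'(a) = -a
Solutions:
 u(a) = -sqrt(C1 + a^2)
 u(a) = sqrt(C1 + a^2)


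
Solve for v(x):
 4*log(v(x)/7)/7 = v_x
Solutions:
 7*Integral(1/(-log(_y) + log(7)), (_y, v(x)))/4 = C1 - x


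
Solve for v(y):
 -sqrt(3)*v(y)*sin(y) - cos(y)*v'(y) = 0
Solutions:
 v(y) = C1*cos(y)^(sqrt(3))


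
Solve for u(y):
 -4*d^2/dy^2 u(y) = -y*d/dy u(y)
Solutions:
 u(y) = C1 + C2*erfi(sqrt(2)*y/4)


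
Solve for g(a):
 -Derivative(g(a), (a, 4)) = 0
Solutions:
 g(a) = C1 + C2*a + C3*a^2 + C4*a^3


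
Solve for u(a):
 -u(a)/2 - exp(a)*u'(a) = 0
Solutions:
 u(a) = C1*exp(exp(-a)/2)


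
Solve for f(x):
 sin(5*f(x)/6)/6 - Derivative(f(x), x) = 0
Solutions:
 -x/6 + 3*log(cos(5*f(x)/6) - 1)/5 - 3*log(cos(5*f(x)/6) + 1)/5 = C1


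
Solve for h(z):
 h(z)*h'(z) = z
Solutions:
 h(z) = -sqrt(C1 + z^2)
 h(z) = sqrt(C1 + z^2)


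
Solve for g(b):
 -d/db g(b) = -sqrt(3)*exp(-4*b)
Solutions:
 g(b) = C1 - sqrt(3)*exp(-4*b)/4


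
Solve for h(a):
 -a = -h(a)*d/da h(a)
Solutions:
 h(a) = -sqrt(C1 + a^2)
 h(a) = sqrt(C1 + a^2)


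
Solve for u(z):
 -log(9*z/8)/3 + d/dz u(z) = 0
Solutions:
 u(z) = C1 + z*log(z)/3 - z*log(2) - z/3 + 2*z*log(3)/3


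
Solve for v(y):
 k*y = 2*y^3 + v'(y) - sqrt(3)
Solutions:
 v(y) = C1 + k*y^2/2 - y^4/2 + sqrt(3)*y


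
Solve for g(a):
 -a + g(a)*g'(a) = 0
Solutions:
 g(a) = -sqrt(C1 + a^2)
 g(a) = sqrt(C1 + a^2)


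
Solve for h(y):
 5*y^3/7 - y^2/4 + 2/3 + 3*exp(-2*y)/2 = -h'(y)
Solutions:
 h(y) = C1 - 5*y^4/28 + y^3/12 - 2*y/3 + 3*exp(-2*y)/4


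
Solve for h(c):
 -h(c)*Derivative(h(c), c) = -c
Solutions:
 h(c) = -sqrt(C1 + c^2)
 h(c) = sqrt(C1 + c^2)


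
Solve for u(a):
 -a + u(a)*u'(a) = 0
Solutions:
 u(a) = -sqrt(C1 + a^2)
 u(a) = sqrt(C1 + a^2)


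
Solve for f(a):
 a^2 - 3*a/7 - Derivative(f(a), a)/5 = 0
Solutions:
 f(a) = C1 + 5*a^3/3 - 15*a^2/14


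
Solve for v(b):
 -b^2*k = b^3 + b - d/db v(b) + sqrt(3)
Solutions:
 v(b) = C1 + b^4/4 + b^3*k/3 + b^2/2 + sqrt(3)*b


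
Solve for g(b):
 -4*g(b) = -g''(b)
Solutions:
 g(b) = C1*exp(-2*b) + C2*exp(2*b)


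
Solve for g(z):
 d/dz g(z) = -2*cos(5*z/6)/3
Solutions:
 g(z) = C1 - 4*sin(5*z/6)/5


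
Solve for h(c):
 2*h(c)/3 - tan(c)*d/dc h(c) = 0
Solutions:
 h(c) = C1*sin(c)^(2/3)


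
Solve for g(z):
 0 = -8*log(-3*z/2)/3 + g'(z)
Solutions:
 g(z) = C1 + 8*z*log(-z)/3 + 8*z*(-1 - log(2) + log(3))/3


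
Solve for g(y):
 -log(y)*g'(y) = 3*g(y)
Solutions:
 g(y) = C1*exp(-3*li(y))


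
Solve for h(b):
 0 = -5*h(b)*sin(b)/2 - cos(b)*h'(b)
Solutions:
 h(b) = C1*cos(b)^(5/2)


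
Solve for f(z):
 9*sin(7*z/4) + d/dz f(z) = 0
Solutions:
 f(z) = C1 + 36*cos(7*z/4)/7


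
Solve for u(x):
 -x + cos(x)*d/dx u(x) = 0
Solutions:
 u(x) = C1 + Integral(x/cos(x), x)


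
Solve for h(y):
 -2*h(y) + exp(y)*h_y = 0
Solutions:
 h(y) = C1*exp(-2*exp(-y))


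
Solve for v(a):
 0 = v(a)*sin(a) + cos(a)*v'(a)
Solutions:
 v(a) = C1*cos(a)


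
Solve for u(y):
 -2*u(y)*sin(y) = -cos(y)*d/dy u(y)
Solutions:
 u(y) = C1/cos(y)^2


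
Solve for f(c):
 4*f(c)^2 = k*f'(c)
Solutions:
 f(c) = -k/(C1*k + 4*c)


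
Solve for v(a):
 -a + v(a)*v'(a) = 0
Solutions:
 v(a) = -sqrt(C1 + a^2)
 v(a) = sqrt(C1 + a^2)


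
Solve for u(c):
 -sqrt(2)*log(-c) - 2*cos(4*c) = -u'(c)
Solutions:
 u(c) = C1 + sqrt(2)*c*(log(-c) - 1) + sin(4*c)/2


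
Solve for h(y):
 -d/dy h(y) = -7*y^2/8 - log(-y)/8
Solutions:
 h(y) = C1 + 7*y^3/24 + y*log(-y)/8 - y/8


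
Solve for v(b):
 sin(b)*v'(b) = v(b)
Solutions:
 v(b) = C1*sqrt(cos(b) - 1)/sqrt(cos(b) + 1)


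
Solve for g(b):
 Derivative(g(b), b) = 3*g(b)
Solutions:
 g(b) = C1*exp(3*b)


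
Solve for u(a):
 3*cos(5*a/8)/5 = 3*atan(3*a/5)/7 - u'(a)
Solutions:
 u(a) = C1 + 3*a*atan(3*a/5)/7 - 5*log(9*a^2 + 25)/14 - 24*sin(5*a/8)/25


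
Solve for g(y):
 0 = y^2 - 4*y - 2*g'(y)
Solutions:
 g(y) = C1 + y^3/6 - y^2


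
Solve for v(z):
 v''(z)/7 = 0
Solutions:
 v(z) = C1 + C2*z


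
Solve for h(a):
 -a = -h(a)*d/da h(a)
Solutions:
 h(a) = -sqrt(C1 + a^2)
 h(a) = sqrt(C1 + a^2)


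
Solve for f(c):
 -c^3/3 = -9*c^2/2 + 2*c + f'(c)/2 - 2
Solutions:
 f(c) = C1 - c^4/6 + 3*c^3 - 2*c^2 + 4*c


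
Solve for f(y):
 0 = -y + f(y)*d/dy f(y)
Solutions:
 f(y) = -sqrt(C1 + y^2)
 f(y) = sqrt(C1 + y^2)


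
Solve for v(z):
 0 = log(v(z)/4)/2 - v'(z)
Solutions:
 2*Integral(1/(-log(_y) + 2*log(2)), (_y, v(z))) = C1 - z


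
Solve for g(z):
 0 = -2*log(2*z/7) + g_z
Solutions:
 g(z) = C1 + 2*z*log(z) + z*log(4/49) - 2*z


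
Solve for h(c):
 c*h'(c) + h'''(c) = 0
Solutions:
 h(c) = C1 + Integral(C2*airyai(-c) + C3*airybi(-c), c)


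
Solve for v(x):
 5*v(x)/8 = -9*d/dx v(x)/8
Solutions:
 v(x) = C1*exp(-5*x/9)


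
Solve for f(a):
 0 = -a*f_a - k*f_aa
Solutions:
 f(a) = C1 + C2*sqrt(k)*erf(sqrt(2)*a*sqrt(1/k)/2)


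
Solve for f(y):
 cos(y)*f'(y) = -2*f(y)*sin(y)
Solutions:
 f(y) = C1*cos(y)^2


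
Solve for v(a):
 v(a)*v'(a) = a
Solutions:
 v(a) = -sqrt(C1 + a^2)
 v(a) = sqrt(C1 + a^2)


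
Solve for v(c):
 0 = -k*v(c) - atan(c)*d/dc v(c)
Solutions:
 v(c) = C1*exp(-k*Integral(1/atan(c), c))


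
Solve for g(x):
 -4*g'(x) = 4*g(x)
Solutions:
 g(x) = C1*exp(-x)


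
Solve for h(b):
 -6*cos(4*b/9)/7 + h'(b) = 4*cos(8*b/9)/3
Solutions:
 h(b) = C1 + 27*sin(4*b/9)/14 + 3*sin(8*b/9)/2


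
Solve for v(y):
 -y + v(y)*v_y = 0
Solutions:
 v(y) = -sqrt(C1 + y^2)
 v(y) = sqrt(C1 + y^2)


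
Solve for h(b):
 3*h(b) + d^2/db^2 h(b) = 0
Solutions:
 h(b) = C1*sin(sqrt(3)*b) + C2*cos(sqrt(3)*b)


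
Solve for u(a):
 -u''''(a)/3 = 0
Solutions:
 u(a) = C1 + C2*a + C3*a^2 + C4*a^3


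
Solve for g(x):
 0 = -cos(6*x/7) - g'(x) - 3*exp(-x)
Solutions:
 g(x) = C1 - 7*sin(6*x/7)/6 + 3*exp(-x)


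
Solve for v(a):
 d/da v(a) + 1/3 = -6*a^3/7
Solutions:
 v(a) = C1 - 3*a^4/14 - a/3


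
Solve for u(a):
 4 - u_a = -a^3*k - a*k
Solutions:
 u(a) = C1 + a^4*k/4 + a^2*k/2 + 4*a


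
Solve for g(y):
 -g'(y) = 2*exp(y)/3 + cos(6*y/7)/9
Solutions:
 g(y) = C1 - 2*exp(y)/3 - 7*sin(6*y/7)/54


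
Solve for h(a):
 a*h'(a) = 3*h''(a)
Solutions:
 h(a) = C1 + C2*erfi(sqrt(6)*a/6)


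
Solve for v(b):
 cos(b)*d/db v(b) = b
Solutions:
 v(b) = C1 + Integral(b/cos(b), b)


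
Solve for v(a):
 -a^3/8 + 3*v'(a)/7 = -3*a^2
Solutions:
 v(a) = C1 + 7*a^4/96 - 7*a^3/3


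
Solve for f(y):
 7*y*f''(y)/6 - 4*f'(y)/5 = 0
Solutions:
 f(y) = C1 + C2*y^(59/35)


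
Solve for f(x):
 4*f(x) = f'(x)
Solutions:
 f(x) = C1*exp(4*x)


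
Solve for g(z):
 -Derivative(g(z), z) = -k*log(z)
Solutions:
 g(z) = C1 + k*z*log(z) - k*z


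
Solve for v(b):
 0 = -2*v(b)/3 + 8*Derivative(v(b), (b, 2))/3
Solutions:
 v(b) = C1*exp(-b/2) + C2*exp(b/2)


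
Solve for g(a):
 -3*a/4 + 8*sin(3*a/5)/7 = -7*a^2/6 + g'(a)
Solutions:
 g(a) = C1 + 7*a^3/18 - 3*a^2/8 - 40*cos(3*a/5)/21


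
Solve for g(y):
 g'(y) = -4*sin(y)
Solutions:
 g(y) = C1 + 4*cos(y)


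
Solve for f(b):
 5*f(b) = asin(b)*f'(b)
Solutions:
 f(b) = C1*exp(5*Integral(1/asin(b), b))


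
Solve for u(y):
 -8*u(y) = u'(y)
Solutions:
 u(y) = C1*exp(-8*y)


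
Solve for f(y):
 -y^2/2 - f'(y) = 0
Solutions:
 f(y) = C1 - y^3/6


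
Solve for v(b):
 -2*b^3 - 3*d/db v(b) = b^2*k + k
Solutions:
 v(b) = C1 - b^4/6 - b^3*k/9 - b*k/3


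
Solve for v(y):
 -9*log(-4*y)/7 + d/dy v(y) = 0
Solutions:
 v(y) = C1 + 9*y*log(-y)/7 + 9*y*(-1 + 2*log(2))/7


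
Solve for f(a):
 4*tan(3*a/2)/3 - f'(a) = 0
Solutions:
 f(a) = C1 - 8*log(cos(3*a/2))/9


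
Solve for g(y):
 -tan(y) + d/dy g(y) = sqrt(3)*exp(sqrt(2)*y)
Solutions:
 g(y) = C1 + sqrt(6)*exp(sqrt(2)*y)/2 - log(cos(y))


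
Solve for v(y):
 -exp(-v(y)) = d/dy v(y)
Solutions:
 v(y) = log(C1 - y)


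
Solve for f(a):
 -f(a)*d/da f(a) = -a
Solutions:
 f(a) = -sqrt(C1 + a^2)
 f(a) = sqrt(C1 + a^2)


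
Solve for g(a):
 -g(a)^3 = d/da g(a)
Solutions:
 g(a) = -sqrt(2)*sqrt(-1/(C1 - a))/2
 g(a) = sqrt(2)*sqrt(-1/(C1 - a))/2


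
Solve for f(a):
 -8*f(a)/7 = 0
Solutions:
 f(a) = 0


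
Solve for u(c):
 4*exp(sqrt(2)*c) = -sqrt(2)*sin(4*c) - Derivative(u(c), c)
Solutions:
 u(c) = C1 - 2*sqrt(2)*exp(sqrt(2)*c) + sqrt(2)*cos(4*c)/4


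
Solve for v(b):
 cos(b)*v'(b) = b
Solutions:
 v(b) = C1 + Integral(b/cos(b), b)


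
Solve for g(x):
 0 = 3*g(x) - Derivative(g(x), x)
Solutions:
 g(x) = C1*exp(3*x)


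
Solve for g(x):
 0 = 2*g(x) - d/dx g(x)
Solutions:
 g(x) = C1*exp(2*x)


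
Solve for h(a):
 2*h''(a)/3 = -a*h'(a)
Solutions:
 h(a) = C1 + C2*erf(sqrt(3)*a/2)


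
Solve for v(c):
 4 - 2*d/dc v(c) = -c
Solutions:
 v(c) = C1 + c^2/4 + 2*c


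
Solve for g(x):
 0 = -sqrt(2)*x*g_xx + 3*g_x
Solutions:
 g(x) = C1 + C2*x^(1 + 3*sqrt(2)/2)


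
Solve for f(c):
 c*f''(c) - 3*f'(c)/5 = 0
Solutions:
 f(c) = C1 + C2*c^(8/5)


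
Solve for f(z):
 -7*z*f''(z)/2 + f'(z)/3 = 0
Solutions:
 f(z) = C1 + C2*z^(23/21)


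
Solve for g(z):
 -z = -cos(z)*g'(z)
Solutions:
 g(z) = C1 + Integral(z/cos(z), z)


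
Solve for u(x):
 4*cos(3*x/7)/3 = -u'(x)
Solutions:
 u(x) = C1 - 28*sin(3*x/7)/9


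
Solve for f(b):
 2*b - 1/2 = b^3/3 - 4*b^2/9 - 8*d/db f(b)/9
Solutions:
 f(b) = C1 + 3*b^4/32 - b^3/6 - 9*b^2/8 + 9*b/16


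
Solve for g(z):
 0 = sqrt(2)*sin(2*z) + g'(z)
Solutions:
 g(z) = C1 + sqrt(2)*cos(2*z)/2


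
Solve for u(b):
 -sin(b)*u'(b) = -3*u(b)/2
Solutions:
 u(b) = C1*(cos(b) - 1)^(3/4)/(cos(b) + 1)^(3/4)


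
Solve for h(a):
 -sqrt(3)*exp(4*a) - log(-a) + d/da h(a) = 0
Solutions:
 h(a) = C1 + a*log(-a) - a + sqrt(3)*exp(4*a)/4


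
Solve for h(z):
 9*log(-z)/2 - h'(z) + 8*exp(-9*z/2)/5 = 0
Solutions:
 h(z) = C1 + 9*z*log(-z)/2 - 9*z/2 - 16*exp(-9*z/2)/45


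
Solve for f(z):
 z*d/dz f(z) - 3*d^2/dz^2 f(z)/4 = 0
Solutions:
 f(z) = C1 + C2*erfi(sqrt(6)*z/3)


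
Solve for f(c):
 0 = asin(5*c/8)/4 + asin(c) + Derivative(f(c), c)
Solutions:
 f(c) = C1 - c*asin(5*c/8)/4 - c*asin(c) - sqrt(1 - c^2) - sqrt(64 - 25*c^2)/20


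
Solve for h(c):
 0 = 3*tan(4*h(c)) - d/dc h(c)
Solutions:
 h(c) = -asin(C1*exp(12*c))/4 + pi/4
 h(c) = asin(C1*exp(12*c))/4


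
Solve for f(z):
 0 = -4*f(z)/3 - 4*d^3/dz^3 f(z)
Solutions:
 f(z) = C3*exp(-3^(2/3)*z/3) + (C1*sin(3^(1/6)*z/2) + C2*cos(3^(1/6)*z/2))*exp(3^(2/3)*z/6)


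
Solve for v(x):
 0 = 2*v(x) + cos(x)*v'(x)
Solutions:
 v(x) = C1*(sin(x) - 1)/(sin(x) + 1)


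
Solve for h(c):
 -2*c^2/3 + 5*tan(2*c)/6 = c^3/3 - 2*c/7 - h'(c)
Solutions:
 h(c) = C1 + c^4/12 + 2*c^3/9 - c^2/7 + 5*log(cos(2*c))/12


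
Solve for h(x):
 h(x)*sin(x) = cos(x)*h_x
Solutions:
 h(x) = C1/cos(x)


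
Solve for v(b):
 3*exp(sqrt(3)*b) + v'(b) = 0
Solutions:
 v(b) = C1 - sqrt(3)*exp(sqrt(3)*b)


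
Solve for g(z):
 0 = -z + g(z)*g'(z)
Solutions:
 g(z) = -sqrt(C1 + z^2)
 g(z) = sqrt(C1 + z^2)


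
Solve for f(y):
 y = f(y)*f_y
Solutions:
 f(y) = -sqrt(C1 + y^2)
 f(y) = sqrt(C1 + y^2)


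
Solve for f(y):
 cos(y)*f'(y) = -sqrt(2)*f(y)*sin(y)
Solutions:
 f(y) = C1*cos(y)^(sqrt(2))


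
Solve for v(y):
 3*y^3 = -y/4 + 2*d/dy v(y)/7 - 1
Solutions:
 v(y) = C1 + 21*y^4/8 + 7*y^2/16 + 7*y/2


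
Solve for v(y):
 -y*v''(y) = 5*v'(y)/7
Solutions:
 v(y) = C1 + C2*y^(2/7)


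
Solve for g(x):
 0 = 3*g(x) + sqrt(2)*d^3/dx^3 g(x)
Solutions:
 g(x) = C3*exp(-2^(5/6)*3^(1/3)*x/2) + (C1*sin(6^(5/6)*x/4) + C2*cos(6^(5/6)*x/4))*exp(2^(5/6)*3^(1/3)*x/4)


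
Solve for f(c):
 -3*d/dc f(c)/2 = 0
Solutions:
 f(c) = C1


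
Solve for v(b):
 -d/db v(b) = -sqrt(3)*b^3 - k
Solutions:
 v(b) = C1 + sqrt(3)*b^4/4 + b*k


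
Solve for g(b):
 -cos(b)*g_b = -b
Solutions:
 g(b) = C1 + Integral(b/cos(b), b)


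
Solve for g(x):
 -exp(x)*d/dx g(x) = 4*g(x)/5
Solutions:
 g(x) = C1*exp(4*exp(-x)/5)


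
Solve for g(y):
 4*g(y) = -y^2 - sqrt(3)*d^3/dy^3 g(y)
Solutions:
 g(y) = C3*exp(-2^(2/3)*3^(5/6)*y/3) - y^2/4 + (C1*sin(2^(2/3)*3^(1/3)*y/2) + C2*cos(2^(2/3)*3^(1/3)*y/2))*exp(2^(2/3)*3^(5/6)*y/6)


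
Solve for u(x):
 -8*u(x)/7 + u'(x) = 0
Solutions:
 u(x) = C1*exp(8*x/7)


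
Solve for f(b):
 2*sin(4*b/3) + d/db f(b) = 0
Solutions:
 f(b) = C1 + 3*cos(4*b/3)/2


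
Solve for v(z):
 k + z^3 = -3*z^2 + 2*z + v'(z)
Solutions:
 v(z) = C1 + k*z + z^4/4 + z^3 - z^2


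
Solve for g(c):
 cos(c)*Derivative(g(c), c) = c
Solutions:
 g(c) = C1 + Integral(c/cos(c), c)


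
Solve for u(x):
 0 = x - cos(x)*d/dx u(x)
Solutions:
 u(x) = C1 + Integral(x/cos(x), x)


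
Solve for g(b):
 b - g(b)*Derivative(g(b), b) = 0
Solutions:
 g(b) = -sqrt(C1 + b^2)
 g(b) = sqrt(C1 + b^2)


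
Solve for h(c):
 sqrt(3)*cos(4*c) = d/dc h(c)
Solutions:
 h(c) = C1 + sqrt(3)*sin(4*c)/4


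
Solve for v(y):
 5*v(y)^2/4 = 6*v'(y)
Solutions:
 v(y) = -24/(C1 + 5*y)


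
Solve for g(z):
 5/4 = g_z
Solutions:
 g(z) = C1 + 5*z/4


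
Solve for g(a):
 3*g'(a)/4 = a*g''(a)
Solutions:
 g(a) = C1 + C2*a^(7/4)


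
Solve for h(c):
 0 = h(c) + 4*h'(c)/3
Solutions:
 h(c) = C1*exp(-3*c/4)


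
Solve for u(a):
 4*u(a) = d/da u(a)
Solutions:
 u(a) = C1*exp(4*a)


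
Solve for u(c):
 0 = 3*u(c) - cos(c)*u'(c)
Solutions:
 u(c) = C1*(sin(c) + 1)^(3/2)/(sin(c) - 1)^(3/2)
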